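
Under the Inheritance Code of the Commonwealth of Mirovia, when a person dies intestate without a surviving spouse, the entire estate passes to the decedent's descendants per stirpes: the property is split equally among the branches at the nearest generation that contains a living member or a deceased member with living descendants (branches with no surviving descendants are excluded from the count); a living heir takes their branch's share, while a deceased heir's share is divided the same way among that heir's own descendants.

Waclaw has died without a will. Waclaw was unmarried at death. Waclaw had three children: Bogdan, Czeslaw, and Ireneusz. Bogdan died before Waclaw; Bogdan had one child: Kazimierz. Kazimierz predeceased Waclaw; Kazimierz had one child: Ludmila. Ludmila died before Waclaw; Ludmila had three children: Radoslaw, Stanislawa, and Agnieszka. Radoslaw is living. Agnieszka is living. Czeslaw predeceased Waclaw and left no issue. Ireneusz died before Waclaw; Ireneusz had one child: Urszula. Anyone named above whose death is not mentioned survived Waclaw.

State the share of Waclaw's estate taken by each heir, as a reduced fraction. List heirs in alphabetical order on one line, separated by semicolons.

There is no surviving spouse, so the entire estate passes to Waclaw's descendants per stirpes.
Czeslaw left no surviving issue, so that branch lapses and is disregarded.
The estate is divided into 2 equal shares of 1/2 among Bogdan, Ireneusz.
Bogdan predeceased; the 1/2 allotted to Bogdan's branch passes to Bogdan's issue by representation.
Kazimierz's line is the sole branch at this level, so the full 1/2 passes to Kazimierz's issue by representation.
Ludmila's line is the sole branch at this level, so the full 1/2 passes to Ludmila's issue by representation.
The 1/2 is divided into 3 equal shares of 1/6 among Radoslaw, Stanislawa, Agnieszka.
Radoslaw is living and takes 1/6.
Stanislawa is living and takes 1/6.
Agnieszka is living and takes 1/6.
Ireneusz predeceased; the 1/2 allotted to Ireneusz's branch passes to Ireneusz's issue by representation.
Urszula is the sole taker at this level and receives the full 1/2.

Agnieszka 1/6; Radoslaw 1/6; Stanislawa 1/6; Urszula 1/2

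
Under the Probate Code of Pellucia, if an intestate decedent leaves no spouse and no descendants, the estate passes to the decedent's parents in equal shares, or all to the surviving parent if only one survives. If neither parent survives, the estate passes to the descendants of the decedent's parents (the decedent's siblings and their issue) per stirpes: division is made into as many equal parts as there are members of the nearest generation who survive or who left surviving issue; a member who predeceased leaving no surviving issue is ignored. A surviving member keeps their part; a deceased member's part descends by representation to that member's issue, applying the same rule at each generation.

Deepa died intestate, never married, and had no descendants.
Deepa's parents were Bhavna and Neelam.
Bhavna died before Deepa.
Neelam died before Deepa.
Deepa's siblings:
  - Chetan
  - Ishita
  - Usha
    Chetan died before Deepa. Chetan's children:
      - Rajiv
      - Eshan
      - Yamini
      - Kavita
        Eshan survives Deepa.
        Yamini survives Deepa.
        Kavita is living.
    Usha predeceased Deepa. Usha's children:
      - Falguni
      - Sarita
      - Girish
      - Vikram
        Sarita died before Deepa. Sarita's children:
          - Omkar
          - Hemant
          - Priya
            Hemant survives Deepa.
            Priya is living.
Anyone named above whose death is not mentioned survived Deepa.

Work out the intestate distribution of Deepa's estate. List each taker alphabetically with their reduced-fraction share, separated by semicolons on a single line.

Eshan 1/12; Falguni 1/12; Girish 1/12; Hemant 1/36; Ishita 1/3; Kavita 1/12; Omkar 1/36; Priya 1/36; Rajiv 1/12; Vikram 1/12; Yamini 1/12

Neither parent survives and there are no descendants, so the estate passes to Deepa's siblings and their issue per stirpes.
The estate is divided into 3 equal shares of 1/3 among Chetan, Ishita, Usha.
Chetan predeceased; the 1/3 allotted to Chetan's branch passes to Chetan's issue by representation.
The 1/3 is divided into 4 equal shares of 1/12 among Rajiv, Eshan, Yamini, Kavita.
Rajiv is living and takes 1/12.
Eshan is living and takes 1/12.
Yamini is living and takes 1/12.
Kavita is living and takes 1/12.
Ishita is living and takes 1/3.
Usha predeceased; the 1/3 allotted to Usha's branch passes to Usha's issue by representation.
The 1/3 is divided into 4 equal shares of 1/12 among Falguni, Sarita, Girish, Vikram.
Falguni is living and takes 1/12.
Sarita predeceased; the 1/12 allotted to Sarita's branch passes to Sarita's issue by representation.
The 1/12 is divided into 3 equal shares of 1/36 among Omkar, Hemant, Priya.
Omkar is living and takes 1/36.
Hemant is living and takes 1/36.
Priya is living and takes 1/36.
Girish is living and takes 1/12.
Vikram is living and takes 1/12.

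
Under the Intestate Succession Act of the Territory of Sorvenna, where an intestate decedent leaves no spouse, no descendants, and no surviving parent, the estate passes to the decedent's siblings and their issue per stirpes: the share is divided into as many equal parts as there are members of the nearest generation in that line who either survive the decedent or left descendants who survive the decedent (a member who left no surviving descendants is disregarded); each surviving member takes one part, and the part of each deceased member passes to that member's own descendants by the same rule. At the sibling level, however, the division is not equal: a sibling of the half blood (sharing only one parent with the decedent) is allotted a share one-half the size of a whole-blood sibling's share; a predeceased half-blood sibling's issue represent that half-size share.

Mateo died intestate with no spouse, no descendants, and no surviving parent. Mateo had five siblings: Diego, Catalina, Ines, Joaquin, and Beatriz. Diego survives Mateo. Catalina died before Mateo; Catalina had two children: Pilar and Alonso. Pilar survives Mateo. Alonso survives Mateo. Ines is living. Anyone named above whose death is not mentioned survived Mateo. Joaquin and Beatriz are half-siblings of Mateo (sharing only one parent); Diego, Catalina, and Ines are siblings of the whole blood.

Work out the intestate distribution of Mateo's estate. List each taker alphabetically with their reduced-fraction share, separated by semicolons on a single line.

Alonso 1/8; Beatriz 1/8; Diego 1/4; Ines 1/4; Joaquin 1/8; Pilar 1/8

No spouse, descendants, or parent survives, so the estate passes to Mateo's siblings per stirpes.
Half-blood siblings count for one-half the weight of whole-blood siblings at the initial division.
Dividing 1 in proportion to weights (total weight 4): Diego (weight 1) → 1/4; Catalina (weight 1) → 1/4; Ines (weight 1) → 1/4; Joaquin (weight 1/2) → 1/8; Beatriz (weight 1/2) → 1/8.
Diego is living and takes 1/4.
Catalina predeceased; the 1/4 allotted to Catalina's branch passes to Catalina's issue by representation.
The 1/4 is divided into 2 equal shares of 1/8 among Pilar, Alonso.
Pilar is living and takes 1/8.
Alonso is living and takes 1/8.
Ines is living and takes 1/4.
Joaquin is living and takes 1/8.
Beatriz is living and takes 1/8.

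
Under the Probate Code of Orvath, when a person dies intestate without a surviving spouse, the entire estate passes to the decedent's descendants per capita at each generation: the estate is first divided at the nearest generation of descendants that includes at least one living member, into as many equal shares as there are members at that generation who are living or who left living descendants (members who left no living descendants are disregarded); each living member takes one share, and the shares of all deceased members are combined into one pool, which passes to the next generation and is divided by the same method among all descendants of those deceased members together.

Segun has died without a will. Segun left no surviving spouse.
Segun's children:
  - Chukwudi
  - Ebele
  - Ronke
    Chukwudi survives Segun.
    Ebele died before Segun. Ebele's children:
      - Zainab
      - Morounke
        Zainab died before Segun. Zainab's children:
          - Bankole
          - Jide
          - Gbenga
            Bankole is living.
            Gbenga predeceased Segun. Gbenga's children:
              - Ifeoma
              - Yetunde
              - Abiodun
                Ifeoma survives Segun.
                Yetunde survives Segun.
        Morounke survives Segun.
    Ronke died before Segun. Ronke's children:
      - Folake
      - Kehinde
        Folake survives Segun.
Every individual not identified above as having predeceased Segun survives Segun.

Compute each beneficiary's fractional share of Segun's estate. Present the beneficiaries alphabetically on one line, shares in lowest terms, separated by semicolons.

Abiodun 1/54; Bankole 1/18; Chukwudi 1/3; Folake 1/6; Ifeoma 1/54; Jide 1/18; Kehinde 1/6; Morounke 1/6; Yetunde 1/54

There is no surviving spouse, so the entire estate passes to Segun's descendants per capita at each generation.
At generation 1 (Chukwudi, Ebele, Ronke) there are 3 shares of (1)/3 = 1/3 each.
Living: Chukwudi — each takes 1/3.
Deceased: Ebele and Ronke. Their combined 2/3 is pooled and carried to generation 2.
At generation 2 (Zainab, Morounke, Folake, Kehinde) there are 4 shares of (2/3)/4 = 1/6 each.
Living: Morounke, Folake, and Kehinde — each takes 1/6.
Deceased: Zainab. That 1/6 share is carried to generation 3.
At generation 3 (Bankole, Jide, Gbenga) there are 3 shares of (1/6)/3 = 1/18 each.
Living: Bankole and Jide — each takes 1/18.
Deceased: Gbenga. That 1/18 share is carried to generation 4.
At generation 4 (Ifeoma, Yetunde, Abiodun) there are 3 shares of (1/18)/3 = 1/54 each.
Living: Ifeoma, Yetunde, and Abiodun — each takes 1/54.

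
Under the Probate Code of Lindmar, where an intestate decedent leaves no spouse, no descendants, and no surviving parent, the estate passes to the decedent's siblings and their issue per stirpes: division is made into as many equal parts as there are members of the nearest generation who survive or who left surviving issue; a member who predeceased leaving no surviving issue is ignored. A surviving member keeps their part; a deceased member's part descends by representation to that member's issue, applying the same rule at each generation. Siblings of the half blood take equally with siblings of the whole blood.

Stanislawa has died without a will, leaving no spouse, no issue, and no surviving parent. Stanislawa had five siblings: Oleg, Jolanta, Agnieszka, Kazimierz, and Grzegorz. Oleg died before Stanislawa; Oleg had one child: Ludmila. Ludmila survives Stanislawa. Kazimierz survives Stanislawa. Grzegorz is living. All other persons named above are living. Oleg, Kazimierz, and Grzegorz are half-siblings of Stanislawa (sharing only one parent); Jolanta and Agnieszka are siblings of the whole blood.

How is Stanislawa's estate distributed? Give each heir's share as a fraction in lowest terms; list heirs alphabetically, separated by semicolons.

No spouse, descendants, or parent survives, so the estate passes to Stanislawa's siblings per stirpes.
Half-blood and whole-blood siblings take equally under the stated rule.
The estate is divided into 5 equal shares of 1/5 among Oleg, Jolanta, Agnieszka, Kazimierz, Grzegorz.
Oleg predeceased; the 1/5 allotted to Oleg's branch passes to Oleg's issue by representation.
Ludmila is the sole taker at this level and receives the full 1/5.
Jolanta is living and takes 1/5.
Agnieszka is living and takes 1/5.
Kazimierz is living and takes 1/5.
Grzegorz is living and takes 1/5.

Agnieszka 1/5; Grzegorz 1/5; Jolanta 1/5; Kazimierz 1/5; Ludmila 1/5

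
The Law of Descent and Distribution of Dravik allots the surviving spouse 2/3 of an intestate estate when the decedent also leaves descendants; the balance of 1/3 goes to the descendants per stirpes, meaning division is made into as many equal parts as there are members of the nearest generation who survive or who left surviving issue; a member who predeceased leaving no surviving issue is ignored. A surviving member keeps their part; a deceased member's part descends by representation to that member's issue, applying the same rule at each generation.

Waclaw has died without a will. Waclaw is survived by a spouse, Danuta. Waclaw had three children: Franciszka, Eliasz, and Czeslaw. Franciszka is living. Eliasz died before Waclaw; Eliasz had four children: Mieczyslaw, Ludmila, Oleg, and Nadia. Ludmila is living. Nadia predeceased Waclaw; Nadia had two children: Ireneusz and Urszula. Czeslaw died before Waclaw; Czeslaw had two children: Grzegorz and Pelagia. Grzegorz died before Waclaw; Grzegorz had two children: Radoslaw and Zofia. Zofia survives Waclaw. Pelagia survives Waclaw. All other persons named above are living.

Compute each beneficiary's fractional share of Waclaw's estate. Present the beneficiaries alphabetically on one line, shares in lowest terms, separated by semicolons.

Danuta, as surviving spouse, takes 2/3.
The remaining 1/3 passes to Waclaw's descendants per stirpes.
The 1/3 is divided into 3 equal shares of 1/9 among Franciszka, Eliasz, Czeslaw.
Franciszka is living and takes 1/9.
Eliasz predeceased; the 1/9 allotted to Eliasz's branch passes to Eliasz's issue by representation.
The 1/9 is divided into 4 equal shares of 1/36 among Mieczyslaw, Ludmila, Oleg, Nadia.
Mieczyslaw is living and takes 1/36.
Ludmila is living and takes 1/36.
Oleg is living and takes 1/36.
Nadia predeceased; the 1/36 allotted to Nadia's branch passes to Nadia's issue by representation.
The 1/36 is divided into 2 equal shares of 1/72 among Ireneusz, Urszula.
Ireneusz is living and takes 1/72.
Urszula is living and takes 1/72.
Czeslaw predeceased; the 1/9 allotted to Czeslaw's branch passes to Czeslaw's issue by representation.
The 1/9 is divided into 2 equal shares of 1/18 among Grzegorz, Pelagia.
Grzegorz predeceased; the 1/18 allotted to Grzegorz's branch passes to Grzegorz's issue by representation.
The 1/18 is divided into 2 equal shares of 1/36 among Radoslaw, Zofia.
Radoslaw is living and takes 1/36.
Zofia is living and takes 1/36.
Pelagia is living and takes 1/18.

Danuta 2/3; Franciszka 1/9; Ireneusz 1/72; Ludmila 1/36; Mieczyslaw 1/36; Oleg 1/36; Pelagia 1/18; Radoslaw 1/36; Urszula 1/72; Zofia 1/36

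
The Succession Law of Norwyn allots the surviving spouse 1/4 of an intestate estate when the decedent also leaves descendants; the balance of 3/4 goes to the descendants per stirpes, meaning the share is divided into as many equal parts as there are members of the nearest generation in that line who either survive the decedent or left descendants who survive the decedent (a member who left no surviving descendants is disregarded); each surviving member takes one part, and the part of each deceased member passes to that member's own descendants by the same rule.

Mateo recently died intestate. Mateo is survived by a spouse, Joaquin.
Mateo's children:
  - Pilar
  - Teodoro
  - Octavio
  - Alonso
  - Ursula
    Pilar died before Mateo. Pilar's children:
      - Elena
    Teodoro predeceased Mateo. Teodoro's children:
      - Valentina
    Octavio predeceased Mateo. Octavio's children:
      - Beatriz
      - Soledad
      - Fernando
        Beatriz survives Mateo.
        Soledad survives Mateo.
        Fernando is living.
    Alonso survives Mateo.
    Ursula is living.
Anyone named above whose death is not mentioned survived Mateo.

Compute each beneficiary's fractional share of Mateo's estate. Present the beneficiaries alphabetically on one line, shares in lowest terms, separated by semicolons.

Joaquin, as surviving spouse, takes 1/4.
The remaining 3/4 passes to Mateo's descendants per stirpes.
The 3/4 is divided into 5 equal shares of 3/20 among Pilar, Teodoro, Octavio, Alonso, Ursula.
Pilar predeceased; the 3/20 allotted to Pilar's branch passes to Pilar's issue by representation.
Elena is the sole taker at this level and receives the full 3/20.
Teodoro predeceased; the 3/20 allotted to Teodoro's branch passes to Teodoro's issue by representation.
Valentina is the sole taker at this level and receives the full 3/20.
Octavio predeceased; the 3/20 allotted to Octavio's branch passes to Octavio's issue by representation.
The 3/20 is divided into 3 equal shares of 1/20 among Beatriz, Soledad, Fernando.
Beatriz is living and takes 1/20.
Soledad is living and takes 1/20.
Fernando is living and takes 1/20.
Alonso is living and takes 3/20.
Ursula is living and takes 3/20.

Alonso 3/20; Beatriz 1/20; Elena 3/20; Fernando 1/20; Joaquin 1/4; Soledad 1/20; Ursula 3/20; Valentina 3/20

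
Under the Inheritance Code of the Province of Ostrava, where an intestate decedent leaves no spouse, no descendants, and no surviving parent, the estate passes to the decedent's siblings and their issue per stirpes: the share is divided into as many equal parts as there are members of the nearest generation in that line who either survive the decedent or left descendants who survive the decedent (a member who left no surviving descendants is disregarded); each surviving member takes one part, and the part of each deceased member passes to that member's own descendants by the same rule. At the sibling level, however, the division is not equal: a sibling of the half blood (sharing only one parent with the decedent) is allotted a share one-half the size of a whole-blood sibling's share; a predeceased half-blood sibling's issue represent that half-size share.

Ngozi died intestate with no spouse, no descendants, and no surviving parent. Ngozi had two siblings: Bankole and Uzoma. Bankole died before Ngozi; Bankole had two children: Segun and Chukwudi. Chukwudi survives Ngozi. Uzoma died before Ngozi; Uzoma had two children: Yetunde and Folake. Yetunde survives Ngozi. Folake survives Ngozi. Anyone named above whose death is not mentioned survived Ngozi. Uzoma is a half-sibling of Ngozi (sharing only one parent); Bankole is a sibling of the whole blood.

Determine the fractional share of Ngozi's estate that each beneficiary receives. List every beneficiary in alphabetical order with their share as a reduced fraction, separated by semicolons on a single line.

Chukwudi 1/3; Folake 1/6; Segun 1/3; Yetunde 1/6

No spouse, descendants, or parent survives, so the estate passes to Ngozi's siblings per stirpes.
Half-blood siblings count for one-half the weight of whole-blood siblings at the initial division.
Dividing 1 in proportion to weights (total weight 3/2): Bankole (weight 1) → 2/3; Uzoma (weight 1/2) → 1/3.
Bankole predeceased; the 2/3 allotted to Bankole's branch passes to Bankole's issue by representation.
The 2/3 is divided into 2 equal shares of 1/3 among Segun, Chukwudi.
Segun is living and takes 1/3.
Chukwudi is living and takes 1/3.
Uzoma predeceased; the 1/3 allotted to Uzoma's branch passes to Uzoma's issue by representation.
The 1/3 is divided into 2 equal shares of 1/6 among Yetunde, Folake.
Yetunde is living and takes 1/6.
Folake is living and takes 1/6.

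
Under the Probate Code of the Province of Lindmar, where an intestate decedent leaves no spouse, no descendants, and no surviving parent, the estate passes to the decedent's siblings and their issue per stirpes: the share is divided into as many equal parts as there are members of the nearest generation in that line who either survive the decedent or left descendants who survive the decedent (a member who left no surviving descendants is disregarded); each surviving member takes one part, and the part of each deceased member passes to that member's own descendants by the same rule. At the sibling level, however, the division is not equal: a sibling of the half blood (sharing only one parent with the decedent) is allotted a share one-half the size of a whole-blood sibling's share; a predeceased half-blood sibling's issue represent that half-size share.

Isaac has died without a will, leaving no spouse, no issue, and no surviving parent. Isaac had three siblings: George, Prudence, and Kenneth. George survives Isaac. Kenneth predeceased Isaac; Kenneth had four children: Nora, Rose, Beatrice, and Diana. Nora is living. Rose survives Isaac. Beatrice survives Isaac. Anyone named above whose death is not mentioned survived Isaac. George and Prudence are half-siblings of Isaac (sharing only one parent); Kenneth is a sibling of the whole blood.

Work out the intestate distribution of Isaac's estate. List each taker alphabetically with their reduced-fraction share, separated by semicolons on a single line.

Beatrice 1/8; Diana 1/8; George 1/4; Nora 1/8; Prudence 1/4; Rose 1/8

No spouse, descendants, or parent survives, so the estate passes to Isaac's siblings per stirpes.
Half-blood siblings count for one-half the weight of whole-blood siblings at the initial division.
Dividing 1 in proportion to weights (total weight 2): George (weight 1/2) → 1/4; Prudence (weight 1/2) → 1/4; Kenneth (weight 1) → 1/2.
George is living and takes 1/4.
Prudence is living and takes 1/4.
Kenneth predeceased; the 1/2 allotted to Kenneth's branch passes to Kenneth's issue by representation.
The 1/2 is divided into 4 equal shares of 1/8 among Nora, Rose, Beatrice, Diana.
Nora is living and takes 1/8.
Rose is living and takes 1/8.
Beatrice is living and takes 1/8.
Diana is living and takes 1/8.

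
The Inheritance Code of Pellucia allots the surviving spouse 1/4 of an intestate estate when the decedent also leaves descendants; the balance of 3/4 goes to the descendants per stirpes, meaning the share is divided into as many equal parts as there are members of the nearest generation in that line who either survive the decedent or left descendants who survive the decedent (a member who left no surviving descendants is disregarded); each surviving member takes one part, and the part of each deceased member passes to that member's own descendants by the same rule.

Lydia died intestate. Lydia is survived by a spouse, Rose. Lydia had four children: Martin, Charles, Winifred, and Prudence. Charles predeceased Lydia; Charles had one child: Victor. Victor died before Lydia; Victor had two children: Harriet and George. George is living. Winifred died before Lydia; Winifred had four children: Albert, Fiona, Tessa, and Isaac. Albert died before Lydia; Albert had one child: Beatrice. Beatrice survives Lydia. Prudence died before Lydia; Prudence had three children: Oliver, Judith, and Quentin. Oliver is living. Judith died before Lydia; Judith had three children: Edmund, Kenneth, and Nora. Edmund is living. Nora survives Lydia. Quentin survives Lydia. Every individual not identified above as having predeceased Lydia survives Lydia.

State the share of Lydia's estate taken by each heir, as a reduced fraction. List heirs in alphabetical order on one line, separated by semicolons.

Rose, as surviving spouse, takes 1/4.
The remaining 3/4 passes to Lydia's descendants per stirpes.
The 3/4 is divided into 4 equal shares of 3/16 among Martin, Charles, Winifred, Prudence.
Martin is living and takes 3/16.
Charles predeceased; the 3/16 allotted to Charles's branch passes to Charles's issue by representation.
Victor's line is the sole branch at this level, so the full 3/16 passes to Victor's issue by representation.
The 3/16 is divided into 2 equal shares of 3/32 among Harriet, George.
Harriet is living and takes 3/32.
George is living and takes 3/32.
Winifred predeceased; the 3/16 allotted to Winifred's branch passes to Winifred's issue by representation.
The 3/16 is divided into 4 equal shares of 3/64 among Albert, Fiona, Tessa, Isaac.
Albert predeceased; the 3/64 allotted to Albert's branch passes to Albert's issue by representation.
Beatrice is the sole taker at this level and receives the full 3/64.
Fiona is living and takes 3/64.
Tessa is living and takes 3/64.
Isaac is living and takes 3/64.
Prudence predeceased; the 3/16 allotted to Prudence's branch passes to Prudence's issue by representation.
The 3/16 is divided into 3 equal shares of 1/16 among Oliver, Judith, Quentin.
Oliver is living and takes 1/16.
Judith predeceased; the 1/16 allotted to Judith's branch passes to Judith's issue by representation.
The 1/16 is divided into 3 equal shares of 1/48 among Edmund, Kenneth, Nora.
Edmund is living and takes 1/48.
Kenneth is living and takes 1/48.
Nora is living and takes 1/48.
Quentin is living and takes 1/16.

Beatrice 3/64; Edmund 1/48; Fiona 3/64; George 3/32; Harriet 3/32; Isaac 3/64; Kenneth 1/48; Martin 3/16; Nora 1/48; Oliver 1/16; Quentin 1/16; Rose 1/4; Tessa 3/64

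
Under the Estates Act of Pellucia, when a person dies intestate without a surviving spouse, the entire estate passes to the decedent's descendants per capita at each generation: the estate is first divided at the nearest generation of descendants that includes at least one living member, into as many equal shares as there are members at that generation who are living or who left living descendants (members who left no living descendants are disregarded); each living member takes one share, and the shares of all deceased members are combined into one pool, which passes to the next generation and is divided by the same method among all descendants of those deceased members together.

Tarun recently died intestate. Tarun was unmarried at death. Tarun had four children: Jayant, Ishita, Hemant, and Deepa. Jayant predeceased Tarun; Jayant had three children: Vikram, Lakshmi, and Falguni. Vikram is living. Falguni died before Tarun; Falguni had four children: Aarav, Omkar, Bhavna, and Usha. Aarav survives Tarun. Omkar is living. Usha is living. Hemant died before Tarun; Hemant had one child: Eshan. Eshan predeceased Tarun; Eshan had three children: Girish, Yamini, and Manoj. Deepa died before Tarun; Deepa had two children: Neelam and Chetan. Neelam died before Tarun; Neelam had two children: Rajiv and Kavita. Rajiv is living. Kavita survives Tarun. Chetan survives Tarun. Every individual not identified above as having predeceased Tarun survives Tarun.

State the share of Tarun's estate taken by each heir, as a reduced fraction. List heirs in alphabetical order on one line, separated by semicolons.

There is no surviving spouse, so the entire estate passes to Tarun's descendants per capita at each generation.
At generation 1 (Jayant, Ishita, Hemant, Deepa) there are 4 shares of (1)/4 = 1/4 each.
Living: Ishita — each takes 1/4.
Deceased: Jayant, Hemant, and Deepa. Their combined 3/4 is pooled and carried to generation 2.
At generation 2 (Vikram, Lakshmi, Falguni, Eshan, Neelam, Chetan) there are 6 shares of (3/4)/6 = 1/8 each.
Living: Vikram, Lakshmi, and Chetan — each takes 1/8.
Deceased: Falguni, Eshan, and Neelam. Their combined 3/8 is pooled and carried to generation 3.
At generation 3 (Aarav, Omkar, Bhavna, Usha, Girish, Yamini, Manoj, Rajiv, Kavita) there are 9 shares of (3/8)/9 = 1/24 each.
Living: Aarav, Omkar, Bhavna, Usha, Girish, Yamini, Manoj, Rajiv, and Kavita — each takes 1/24.

Aarav 1/24; Bhavna 1/24; Chetan 1/8; Girish 1/24; Ishita 1/4; Kavita 1/24; Lakshmi 1/8; Manoj 1/24; Omkar 1/24; Rajiv 1/24; Usha 1/24; Vikram 1/8; Yamini 1/24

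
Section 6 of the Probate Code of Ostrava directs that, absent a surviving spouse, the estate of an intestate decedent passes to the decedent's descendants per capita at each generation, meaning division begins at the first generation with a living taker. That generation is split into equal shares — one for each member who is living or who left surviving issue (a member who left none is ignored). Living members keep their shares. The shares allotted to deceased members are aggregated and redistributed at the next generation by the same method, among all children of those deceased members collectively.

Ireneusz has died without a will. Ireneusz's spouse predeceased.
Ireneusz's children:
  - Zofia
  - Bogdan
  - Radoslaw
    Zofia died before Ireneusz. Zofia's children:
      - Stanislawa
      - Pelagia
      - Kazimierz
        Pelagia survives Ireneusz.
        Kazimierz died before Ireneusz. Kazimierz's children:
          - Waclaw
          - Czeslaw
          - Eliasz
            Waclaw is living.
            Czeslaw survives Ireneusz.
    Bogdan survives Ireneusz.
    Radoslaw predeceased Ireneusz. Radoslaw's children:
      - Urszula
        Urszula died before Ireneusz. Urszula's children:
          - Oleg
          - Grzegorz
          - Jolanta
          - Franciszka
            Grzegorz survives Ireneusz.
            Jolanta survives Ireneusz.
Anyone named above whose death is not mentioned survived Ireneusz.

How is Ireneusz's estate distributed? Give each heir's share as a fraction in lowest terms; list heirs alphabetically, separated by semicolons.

Bogdan 1/3; Czeslaw 1/21; Eliasz 1/21; Franciszka 1/21; Grzegorz 1/21; Jolanta 1/21; Oleg 1/21; Pelagia 1/6; Stanislawa 1/6; Waclaw 1/21

There is no surviving spouse, so the entire estate passes to Ireneusz's descendants per capita at each generation.
At generation 1 (Zofia, Bogdan, Radoslaw) there are 3 shares of (1)/3 = 1/3 each.
Living: Bogdan — each takes 1/3.
Deceased: Zofia and Radoslaw. Their combined 2/3 is pooled and carried to generation 2.
At generation 2 (Stanislawa, Pelagia, Kazimierz, Urszula) there are 4 shares of (2/3)/4 = 1/6 each.
Living: Stanislawa and Pelagia — each takes 1/6.
Deceased: Kazimierz and Urszula. Their combined 1/3 is pooled and carried to generation 3.
At generation 3 (Waclaw, Czeslaw, Eliasz, Oleg, Grzegorz, Jolanta, Franciszka) there are 7 shares of (1/3)/7 = 1/21 each.
Living: Waclaw, Czeslaw, Eliasz, Oleg, Grzegorz, Jolanta, and Franciszka — each takes 1/21.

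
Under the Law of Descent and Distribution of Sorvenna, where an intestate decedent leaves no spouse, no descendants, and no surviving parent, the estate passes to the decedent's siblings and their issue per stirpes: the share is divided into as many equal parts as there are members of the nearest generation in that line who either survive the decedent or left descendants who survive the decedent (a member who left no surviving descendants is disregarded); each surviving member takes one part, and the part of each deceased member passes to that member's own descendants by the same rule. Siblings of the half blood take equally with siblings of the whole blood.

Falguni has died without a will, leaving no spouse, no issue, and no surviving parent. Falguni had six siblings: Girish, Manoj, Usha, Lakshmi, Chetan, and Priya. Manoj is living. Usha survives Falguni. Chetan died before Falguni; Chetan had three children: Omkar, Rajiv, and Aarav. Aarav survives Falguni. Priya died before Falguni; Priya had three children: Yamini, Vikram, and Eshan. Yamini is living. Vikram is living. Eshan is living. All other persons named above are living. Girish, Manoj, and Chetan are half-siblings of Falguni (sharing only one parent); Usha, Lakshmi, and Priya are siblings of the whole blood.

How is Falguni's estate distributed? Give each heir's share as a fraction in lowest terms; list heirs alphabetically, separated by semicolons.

No spouse, descendants, or parent survives, so the estate passes to Falguni's siblings per stirpes.
Half-blood and whole-blood siblings take equally under the stated rule.
The estate is divided into 6 equal shares of 1/6 among Girish, Manoj, Usha, Lakshmi, Chetan, Priya.
Girish is living and takes 1/6.
Manoj is living and takes 1/6.
Usha is living and takes 1/6.
Lakshmi is living and takes 1/6.
Chetan predeceased; the 1/6 allotted to Chetan's branch passes to Chetan's issue by representation.
The 1/6 is divided into 3 equal shares of 1/18 among Omkar, Rajiv, Aarav.
Omkar is living and takes 1/18.
Rajiv is living and takes 1/18.
Aarav is living and takes 1/18.
Priya predeceased; the 1/6 allotted to Priya's branch passes to Priya's issue by representation.
The 1/6 is divided into 3 equal shares of 1/18 among Yamini, Vikram, Eshan.
Yamini is living and takes 1/18.
Vikram is living and takes 1/18.
Eshan is living and takes 1/18.

Aarav 1/18; Eshan 1/18; Girish 1/6; Lakshmi 1/6; Manoj 1/6; Omkar 1/18; Rajiv 1/18; Usha 1/6; Vikram 1/18; Yamini 1/18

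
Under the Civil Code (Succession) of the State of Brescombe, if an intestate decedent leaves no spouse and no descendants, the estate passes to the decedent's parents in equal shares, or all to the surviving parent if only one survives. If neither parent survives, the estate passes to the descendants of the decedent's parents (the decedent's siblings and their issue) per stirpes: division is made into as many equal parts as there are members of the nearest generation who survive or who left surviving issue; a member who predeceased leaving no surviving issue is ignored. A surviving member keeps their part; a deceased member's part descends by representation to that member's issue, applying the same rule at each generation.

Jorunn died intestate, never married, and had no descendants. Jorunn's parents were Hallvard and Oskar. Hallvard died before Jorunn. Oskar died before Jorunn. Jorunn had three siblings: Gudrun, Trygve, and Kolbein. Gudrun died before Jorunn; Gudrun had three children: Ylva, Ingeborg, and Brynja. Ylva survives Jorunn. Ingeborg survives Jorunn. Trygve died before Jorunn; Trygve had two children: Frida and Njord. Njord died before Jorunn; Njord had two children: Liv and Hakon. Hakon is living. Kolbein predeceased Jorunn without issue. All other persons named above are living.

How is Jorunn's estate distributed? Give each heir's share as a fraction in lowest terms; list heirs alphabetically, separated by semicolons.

Brynja 1/6; Frida 1/4; Hakon 1/8; Ingeborg 1/6; Liv 1/8; Ylva 1/6

Neither parent survives and there are no descendants, so the estate passes to Jorunn's siblings and their issue per stirpes.
Kolbein left no surviving issue, so that branch lapses and is disregarded.
The estate is divided into 2 equal shares of 1/2 among Gudrun, Trygve.
Gudrun predeceased; the 1/2 allotted to Gudrun's branch passes to Gudrun's issue by representation.
The 1/2 is divided into 3 equal shares of 1/6 among Ylva, Ingeborg, Brynja.
Ylva is living and takes 1/6.
Ingeborg is living and takes 1/6.
Brynja is living and takes 1/6.
Trygve predeceased; the 1/2 allotted to Trygve's branch passes to Trygve's issue by representation.
The 1/2 is divided into 2 equal shares of 1/4 among Frida, Njord.
Frida is living and takes 1/4.
Njord predeceased; the 1/4 allotted to Njord's branch passes to Njord's issue by representation.
The 1/4 is divided into 2 equal shares of 1/8 among Liv, Hakon.
Liv is living and takes 1/8.
Hakon is living and takes 1/8.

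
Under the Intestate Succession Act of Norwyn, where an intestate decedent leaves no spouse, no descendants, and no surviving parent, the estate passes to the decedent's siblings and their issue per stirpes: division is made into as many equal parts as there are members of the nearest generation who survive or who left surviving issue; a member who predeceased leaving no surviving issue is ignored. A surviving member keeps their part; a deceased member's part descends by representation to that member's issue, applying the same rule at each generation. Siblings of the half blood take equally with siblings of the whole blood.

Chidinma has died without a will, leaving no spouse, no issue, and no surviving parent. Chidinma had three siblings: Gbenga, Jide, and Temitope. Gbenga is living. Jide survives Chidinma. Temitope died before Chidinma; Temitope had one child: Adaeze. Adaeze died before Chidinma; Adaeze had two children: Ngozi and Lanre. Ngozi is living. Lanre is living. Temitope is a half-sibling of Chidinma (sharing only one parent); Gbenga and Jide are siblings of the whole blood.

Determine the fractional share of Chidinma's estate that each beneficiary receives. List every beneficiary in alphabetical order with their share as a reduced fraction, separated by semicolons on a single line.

Gbenga 1/3; Jide 1/3; Lanre 1/6; Ngozi 1/6

No spouse, descendants, or parent survives, so the estate passes to Chidinma's siblings per stirpes.
Half-blood and whole-blood siblings take equally under the stated rule.
The estate is divided into 3 equal shares of 1/3 among Gbenga, Jide, Temitope.
Gbenga is living and takes 1/3.
Jide is living and takes 1/3.
Temitope predeceased; the 1/3 allotted to Temitope's branch passes to Temitope's issue by representation.
Adaeze's line is the sole branch at this level, so the full 1/3 passes to Adaeze's issue by representation.
The 1/3 is divided into 2 equal shares of 1/6 among Ngozi, Lanre.
Ngozi is living and takes 1/6.
Lanre is living and takes 1/6.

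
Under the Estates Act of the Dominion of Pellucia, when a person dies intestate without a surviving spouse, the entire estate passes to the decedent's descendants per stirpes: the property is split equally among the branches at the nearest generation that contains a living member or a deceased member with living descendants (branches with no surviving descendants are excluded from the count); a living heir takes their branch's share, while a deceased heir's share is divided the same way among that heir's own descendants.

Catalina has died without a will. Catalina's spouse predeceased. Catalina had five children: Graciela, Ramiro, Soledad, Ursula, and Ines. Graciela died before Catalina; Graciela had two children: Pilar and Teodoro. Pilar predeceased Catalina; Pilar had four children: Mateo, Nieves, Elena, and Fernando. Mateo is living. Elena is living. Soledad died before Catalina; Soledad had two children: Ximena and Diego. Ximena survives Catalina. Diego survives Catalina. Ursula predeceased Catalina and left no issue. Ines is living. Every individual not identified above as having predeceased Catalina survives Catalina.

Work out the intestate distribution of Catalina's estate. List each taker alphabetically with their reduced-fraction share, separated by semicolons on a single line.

There is no surviving spouse, so the entire estate passes to Catalina's descendants per stirpes.
Ursula left no surviving issue, so that branch lapses and is disregarded.
The estate is divided into 4 equal shares of 1/4 among Graciela, Ramiro, Soledad, Ines.
Graciela predeceased; the 1/4 allotted to Graciela's branch passes to Graciela's issue by representation.
The 1/4 is divided into 2 equal shares of 1/8 among Pilar, Teodoro.
Pilar predeceased; the 1/8 allotted to Pilar's branch passes to Pilar's issue by representation.
The 1/8 is divided into 4 equal shares of 1/32 among Mateo, Nieves, Elena, Fernando.
Mateo is living and takes 1/32.
Nieves is living and takes 1/32.
Elena is living and takes 1/32.
Fernando is living and takes 1/32.
Teodoro is living and takes 1/8.
Ramiro is living and takes 1/4.
Soledad predeceased; the 1/4 allotted to Soledad's branch passes to Soledad's issue by representation.
The 1/4 is divided into 2 equal shares of 1/8 among Ximena, Diego.
Ximena is living and takes 1/8.
Diego is living and takes 1/8.
Ines is living and takes 1/4.

Diego 1/8; Elena 1/32; Fernando 1/32; Ines 1/4; Mateo 1/32; Nieves 1/32; Ramiro 1/4; Teodoro 1/8; Ximena 1/8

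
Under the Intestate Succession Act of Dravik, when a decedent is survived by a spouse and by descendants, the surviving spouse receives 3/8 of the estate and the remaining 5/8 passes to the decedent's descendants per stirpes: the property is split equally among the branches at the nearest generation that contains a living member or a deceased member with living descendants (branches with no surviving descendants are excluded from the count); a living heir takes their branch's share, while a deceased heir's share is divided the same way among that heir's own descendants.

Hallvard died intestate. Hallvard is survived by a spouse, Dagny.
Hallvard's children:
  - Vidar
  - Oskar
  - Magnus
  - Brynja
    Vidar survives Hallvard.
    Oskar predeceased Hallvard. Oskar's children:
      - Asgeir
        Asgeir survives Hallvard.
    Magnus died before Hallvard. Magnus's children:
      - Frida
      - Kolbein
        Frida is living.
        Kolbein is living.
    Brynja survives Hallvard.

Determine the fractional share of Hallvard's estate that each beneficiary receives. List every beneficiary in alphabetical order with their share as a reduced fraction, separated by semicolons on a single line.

Dagny, as surviving spouse, takes 3/8.
The remaining 5/8 passes to Hallvard's descendants per stirpes.
The 5/8 is divided into 4 equal shares of 5/32 among Vidar, Oskar, Magnus, Brynja.
Vidar is living and takes 5/32.
Oskar predeceased; the 5/32 allotted to Oskar's branch passes to Oskar's issue by representation.
Asgeir is the sole taker at this level and receives the full 5/32.
Magnus predeceased; the 5/32 allotted to Magnus's branch passes to Magnus's issue by representation.
The 5/32 is divided into 2 equal shares of 5/64 among Frida, Kolbein.
Frida is living and takes 5/64.
Kolbein is living and takes 5/64.
Brynja is living and takes 5/32.

Asgeir 5/32; Brynja 5/32; Dagny 3/8; Frida 5/64; Kolbein 5/64; Vidar 5/32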